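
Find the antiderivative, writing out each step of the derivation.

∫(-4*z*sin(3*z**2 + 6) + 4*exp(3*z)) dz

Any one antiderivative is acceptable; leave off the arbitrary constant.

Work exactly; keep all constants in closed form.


Step 1. Rewrite: now ∫(-4*z*sin(3*z**2 + 6)) dz + ∫(4*exp(3*z)) dz.
Step 2. Evaluate the standard form: now 4*exp(3*z)/3 + ∫(-4*z*sin(3*z**2 + 6)) dz.
Step 3. Substitute u = z**2 + 2, turning ∫(-4*z*sin(3*z**2 + 6)) dz into ∫(-2*sin(3*u)) du: now 4*exp(3*z)/3 + ∫(-2*sin(3*u)) du.
Step 4. Evaluate the standard form: now 4*exp(3*z)/3 + 2*cos(3*u)/3.
Step 5. Substitute back u = z**2 + 2: now 4*exp(3*z)/3 + 2*cos(3*z**2 + 6)/3.
Answer: 4*exp(3*z)/3 + 2*cos(3*z**2 + 6)/3.


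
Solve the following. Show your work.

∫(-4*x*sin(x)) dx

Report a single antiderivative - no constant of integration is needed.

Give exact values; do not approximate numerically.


Step 1. Integrate ∫(-4*x*sin(x)) dx by parts with u = x, dv = (-4*sin(x)) dx, so v = 4*cos(x): now 4*x*cos(x) + ∫(-4*cos(x)) dx.
Step 2. Evaluate the standard form: now 4*x*cos(x) - 4*sin(x).
Answer: 4*x*cos(x) - 4*sin(x).


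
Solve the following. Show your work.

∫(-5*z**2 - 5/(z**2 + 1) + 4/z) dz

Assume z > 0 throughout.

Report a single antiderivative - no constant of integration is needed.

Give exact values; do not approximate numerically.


Step 1. Rewrite: now ∫(4/z) dz + ∫(-5*z**2) dz + ∫(-5/(z**2 + 1)) dz.
Step 2. Evaluate the standard form: now -5*z**3/3 + ∫(4/z) dz + ∫(-5/(z**2 + 1)) dz.
Step 3. Evaluate the standard form: now -5*z**3/3 - 5*atan(z) + ∫(4/z) dz.
Step 4. Evaluate the standard form [assuming z > 0]: now -5*z**3/3 + 4*log(z) - 5*atan(z).
Answer: -5*z**3/3 + 4*log(z) - 5*atan(z).


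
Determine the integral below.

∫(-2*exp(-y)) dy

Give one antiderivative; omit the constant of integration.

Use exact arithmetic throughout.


Answer: 2*exp(-y).


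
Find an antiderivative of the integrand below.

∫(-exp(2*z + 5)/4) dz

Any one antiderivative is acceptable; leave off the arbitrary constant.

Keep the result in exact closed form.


Answer: -exp(2*z + 5)/8.


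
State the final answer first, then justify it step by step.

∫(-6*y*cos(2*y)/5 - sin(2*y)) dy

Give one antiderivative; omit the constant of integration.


The answer is -3*y*sin(2*y)/5 + cos(2*y)/5.
Step 1. Rewrite: now ∫(-6*y*cos(2*y)/5) dy + ∫(-sin(2*y)) dy.
Step 2. Evaluate the standard form: now cos(2*y)/2 + ∫(-6*y*cos(2*y)/5) dy.
Step 3. Integrate ∫(-6*y*cos(2*y)/5) dy by parts with u = y, dv = (-6*cos(2*y)/5) dy, so v = -3*sin(2*y)/5: now -3*y*sin(2*y)/5 + cos(2*y)/2 + ∫(3*sin(2*y)/5) dy.
Step 4. Evaluate the standard form: now -3*y*sin(2*y)/5 + cos(2*y)/5.
Answer: -3*y*sin(2*y)/5 + cos(2*y)/5.


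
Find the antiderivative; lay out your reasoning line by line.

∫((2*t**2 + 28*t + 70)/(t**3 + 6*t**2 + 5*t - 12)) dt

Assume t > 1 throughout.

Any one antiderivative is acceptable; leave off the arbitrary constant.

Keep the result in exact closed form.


Step 1. Decompose ∫((2*t**2 + 28*t + 70)/(t**3 + 6*t**2 + 5*t - 12)) dt by partial fractions, (2*t**2 + 28*t + 70)/(t**3 + 6*t**2 + 5*t - 12) = -2/(t + 4) - 1/(t + 3) + 5/(t - 1): now ∫(5/(t - 1)) dt + ∫(-1/(t + 3)) dt + ∫(-2/(t + 4)) dt.
Step 2. Evaluate the standard form [assuming t > -3]: now -log(t + 3) + ∫(5/(t - 1)) dt + ∫(-2/(t + 4)) dt.
Step 3. Evaluate the standard form [assuming t > -4]: now -log(t + 3) - 2*log(t + 4) + ∫(5/(t - 1)) dt.
Step 4. Evaluate the standard form [assuming t > 1]: now 5*log(t - 1) - log(t + 3) - 2*log(t + 4).
Answer: 5*log(t - 1) - log(t + 3) - 2*log(t + 4).


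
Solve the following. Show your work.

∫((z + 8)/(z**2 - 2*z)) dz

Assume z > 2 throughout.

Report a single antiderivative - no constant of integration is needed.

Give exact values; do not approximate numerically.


Step 1. Decompose ∫((z + 8)/(z**2 - 2*z)) dz by partial fractions, (z + 8)/(z**2 - 2*z) = 5/(z - 2) - 4/z: now ∫(-4/z) dz + ∫(5/(z - 2)) dz.
Step 2. Evaluate the standard form [assuming z > 2]: now 5*log(z - 2) + ∫(-4/z) dz.
Step 3. Evaluate the standard form [assuming z > 0]: now -4*log(z) + 5*log(z - 2).
Answer: -4*log(z) + 5*log(z - 2).


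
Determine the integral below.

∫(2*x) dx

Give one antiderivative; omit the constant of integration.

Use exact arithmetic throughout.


Answer: x**2.


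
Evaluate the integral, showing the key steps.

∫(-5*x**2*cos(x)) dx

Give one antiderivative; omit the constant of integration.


Step 1. Integrate ∫(-5*x**2*cos(x)) dx by parts with u = x**2, dv = (-5*cos(x)) dx, so v = -5*sin(x): now -5*x**2*sin(x) + ∫(10*x*sin(x)) dx.
Step 2. Integrate ∫(10*x*sin(x)) dx by parts with u = x, dv = (10*sin(x)) dx, so v = -10*cos(x): now -5*x**2*sin(x) - 10*x*cos(x) + ∫(10*cos(x)) dx.
Step 3. Evaluate the standard form: now -5*x**2*sin(x) - 10*x*cos(x) + 10*sin(x).
Answer: -5*x**2*sin(x) - 10*x*cos(x) + 10*sin(x).


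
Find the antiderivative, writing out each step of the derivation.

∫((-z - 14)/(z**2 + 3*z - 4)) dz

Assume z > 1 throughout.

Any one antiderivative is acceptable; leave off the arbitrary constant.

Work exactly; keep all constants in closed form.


Step 1. Decompose ∫((-z - 14)/(z**2 + 3*z - 4)) dz by partial fractions, (-z - 14)/(z**2 + 3*z - 4) = 2/(z + 4) - 3/(z - 1): now ∫(-3/(z - 1)) dz + ∫(2/(z + 4)) dz.
Step 2. Evaluate the standard form [assuming z > -4]: now 2*log(z + 4) + ∫(-3/(z - 1)) dz.
Step 3. Evaluate the standard form [assuming z > 1]: now -3*log(z - 1) + 2*log(z + 4).
Answer: -3*log(z - 1) + 2*log(z + 4).


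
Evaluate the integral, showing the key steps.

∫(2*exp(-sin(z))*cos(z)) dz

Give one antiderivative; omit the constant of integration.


Step 1. Substitute u = sin(z), turning ∫(2*exp(-sin(z))*cos(z)) dz into ∫(2*exp(-u)) du: now ∫(2*exp(-u)) du.
Step 2. Evaluate the standard form: now -2*exp(-u).
Step 3. Substitute back u = sin(z): now -2*exp(-sin(z)).
Answer: -2*exp(-sin(z)).


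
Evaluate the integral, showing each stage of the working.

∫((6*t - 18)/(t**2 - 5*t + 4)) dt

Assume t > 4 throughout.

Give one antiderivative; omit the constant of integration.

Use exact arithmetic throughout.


Step 1. Decompose ∫((6*t - 18)/(t**2 - 5*t + 4)) dt by partial fractions, (6*t - 18)/(t**2 - 5*t + 4) = 4/(t - 1) + 2/(t - 4): now ∫(2/(t - 4)) dt + ∫(4/(t - 1)) dt.
Step 2. Evaluate the standard form [assuming t > 4]: now 2*log(t - 4) + ∫(4/(t - 1)) dt.
Step 3. Evaluate the standard form [assuming t > 1]: now 2*log(t - 4) + 4*log(t - 1).
Answer: 2*log(t - 4) + 4*log(t - 1).


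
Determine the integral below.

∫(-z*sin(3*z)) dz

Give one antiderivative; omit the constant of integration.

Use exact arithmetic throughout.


Answer: z*cos(3*z)/3 - sin(3*z)/9.


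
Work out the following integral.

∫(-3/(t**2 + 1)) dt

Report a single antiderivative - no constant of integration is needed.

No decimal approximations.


Answer: -3*atan(t).


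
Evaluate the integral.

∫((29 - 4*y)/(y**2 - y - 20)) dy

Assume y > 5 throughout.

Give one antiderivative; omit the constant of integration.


Answer: log(y - 5) - 5*log(y + 4).


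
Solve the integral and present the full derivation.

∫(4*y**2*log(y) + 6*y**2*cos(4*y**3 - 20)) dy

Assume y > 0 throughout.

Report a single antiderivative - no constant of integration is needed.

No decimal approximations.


Step 1. Rewrite: now ∫(4*y**2*log(y)) dy + ∫(6*y**2*cos(4*y**3 - 20)) dy.
Step 2. Integrate ∫(4*y**2*log(y)) dy by parts with u = log(y), dv = (4*y**2) dy, so v = 4*y**3/3 [assuming y > 0]: now 4*y**3*log(y)/3 + ∫(-4*y**2/3) dy + ∫(6*y**2*cos(4*y**3 - 20)) dy.
Step 3. Evaluate the standard form: now 4*y**3*log(y)/3 - 4*y**3/9 + ∫(6*y**2*cos(4*y**3 - 20)) dy.
Step 4. Substitute u = y**3 - 5, turning ∫(6*y**2*cos(4*y**3 - 20)) dy into ∫(2*cos(4*u)) du: now 4*y**3*log(y)/3 - 4*y**3/9 + ∫(2*cos(4*u)) du.
Step 5. Evaluate the standard form: now 4*y**3*log(y)/3 - 4*y**3/9 + sin(4*u)/2.
Step 6. Substitute back u = y**3 - 5: now 4*y**3*log(y)/3 - 4*y**3/9 + sin(4*y**3 - 20)/2.
Answer: 4*y**3*log(y)/3 - 4*y**3/9 + sin(4*y**3 - 20)/2.


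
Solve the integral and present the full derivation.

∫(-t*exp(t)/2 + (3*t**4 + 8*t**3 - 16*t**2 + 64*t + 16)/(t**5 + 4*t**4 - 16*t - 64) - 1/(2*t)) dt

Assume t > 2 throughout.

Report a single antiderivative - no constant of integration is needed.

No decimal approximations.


Step 1. Rewrite: now ∫(-1/(2*t)) dt + ∫(-t*exp(t)/2) dt + ∫((3*t**4 + 8*t**3 - 16*t**2 + 64*t + 16)/(t**5 + 4*t**4 - 16*t - 64)) dt.
Step 2. Decompose ∫((3*t**4 + 8*t**3 - 16*t**2 + 64*t + 16)/(t**5 + 4*t**4 - 16*t - 64)) dt by partial fractions, (3*t**4 + 8*t**3 - 16*t**2 + 64*t + 16)/(t**5 + 4*t**4 - 16*t - 64) = -4/(t**2 + 4) - 1/(t + 4) + 3/(t + 2) + 1/(t - 2): now ∫(-1/(2*t)) dt + ∫(-t*exp(t)/2) dt + ∫(1/(t - 2)) dt + ∫(3/(t + 2)) dt + ∫(-1/(t + 4)) dt + ∫(-4/(t**2 + 4)) dt.
Step 3. Evaluate the standard form [assuming t > -2]: now 3*log(t + 2) + ∫(-1/(2*t)) dt + ∫(-t*exp(t)/2) dt + ∫(1/(t - 2)) dt + ∫(-1/(t + 4)) dt + ∫(-4/(t**2 + 4)) dt.
Step 4. Evaluate the standard form [assuming t > 2]: now log(t - 2) + 3*log(t + 2) + ∫(-1/(2*t)) dt + ∫(-t*exp(t)/2) dt + ∫(-1/(t + 4)) dt + ∫(-4/(t**2 + 4)) dt.
Step 5. Evaluate the standard form [assuming t > -4]: now log(t - 2) + 3*log(t + 2) - log(t + 4) + ∫(-1/(2*t)) dt + ∫(-t*exp(t)/2) dt + ∫(-4/(t**2 + 4)) dt.
Step 6. Evaluate the standard form: now log(t - 2) + 3*log(t + 2) - log(t + 4) - 2*atan(t/2) + ∫(-1/(2*t)) dt + ∫(-t*exp(t)/2) dt.
Step 7. Evaluate the standard form [assuming t > 0]: now -log(t)/2 + log(t - 2) + 3*log(t + 2) - log(t + 4) - 2*atan(t/2) + ∫(-t*exp(t)/2) dt.
Step 8. Integrate ∫(-t*exp(t)/2) dt by parts with u = t, dv = (-exp(t)/2) dt, so v = -exp(t)/2: now -t*exp(t)/2 - log(t)/2 + log(t - 2) + 3*log(t + 2) - log(t + 4) - 2*atan(t/2) + ∫(exp(t)/2) dt.
Step 9. Evaluate the standard form: now -t*exp(t)/2 + exp(t)/2 - log(t)/2 + log(t - 2) + 3*log(t + 2) - log(t + 4) - 2*atan(t/2).
Answer: -t*exp(t)/2 + exp(t)/2 - log(t)/2 + log(t - 2) + 3*log(t + 2) - log(t + 4) - 2*atan(t/2).


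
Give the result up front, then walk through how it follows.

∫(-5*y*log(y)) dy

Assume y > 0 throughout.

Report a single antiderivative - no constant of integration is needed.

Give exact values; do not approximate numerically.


The answer is -5*y**2*log(y)/2 + 5*y**2/4.
Step 1. Integrate ∫(-5*y*log(y)) dy by parts with u = log(y), dv = (-5*y) dy, so v = -5*y**2/2 [assuming y > 0]: now -5*y**2*log(y)/2 + ∫(5*y/2) dy.
Step 2. Evaluate the standard form: now -5*y**2*log(y)/2 + 5*y**2/4.
Answer: -5*y**2*log(y)/2 + 5*y**2/4.


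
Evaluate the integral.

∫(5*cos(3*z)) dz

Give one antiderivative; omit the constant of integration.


Answer: 5*sin(3*z)/3.


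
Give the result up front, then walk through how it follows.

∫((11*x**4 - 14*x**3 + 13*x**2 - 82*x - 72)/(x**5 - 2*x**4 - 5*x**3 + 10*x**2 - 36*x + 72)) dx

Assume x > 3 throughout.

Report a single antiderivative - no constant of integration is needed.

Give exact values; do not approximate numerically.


The answer is 4*log(x - 3) + 3*log(x - 2) + 4*log(x + 3) + atan(x/2).
Step 1. Decompose ∫((11*x**4 - 14*x**3 + 13*x**2 - 82*x - 72)/(x**5 - 2*x**4 - 5*x**3 + 10*x**2 - 36*x + 72)) dx by partial fractions, (11*x**4 - 14*x**3 + 13*x**2 - 82*x - 72)/(x**5 - 2*x**4 - 5*x**3 + 10*x**2 - 36*x + 72) = 2/(x**2 + 4) + 4/(x + 3) + 3/(x - 2) + 4/(x - 3): now ∫(4/(x - 3)) dx + ∫(3/(x - 2)) dx + ∫(4/(x + 3)) dx + ∫(2/(x**2 + 4)) dx.
Step 2. Evaluate the standard form [assuming x > -3]: now 4*log(x + 3) + ∫(4/(x - 3)) dx + ∫(3/(x - 2)) dx + ∫(2/(x**2 + 4)) dx.
Step 3. Evaluate the standard form [assuming x > 2]: now 3*log(x - 2) + 4*log(x + 3) + ∫(4/(x - 3)) dx + ∫(2/(x**2 + 4)) dx.
Step 4. Evaluate the standard form [assuming x > 3]: now 4*log(x - 3) + 3*log(x - 2) + 4*log(x + 3) + ∫(2/(x**2 + 4)) dx.
Step 5. Evaluate the standard form: now 4*log(x - 3) + 3*log(x - 2) + 4*log(x + 3) + atan(x/2).
Answer: 4*log(x - 3) + 3*log(x - 2) + 4*log(x + 3) + atan(x/2).


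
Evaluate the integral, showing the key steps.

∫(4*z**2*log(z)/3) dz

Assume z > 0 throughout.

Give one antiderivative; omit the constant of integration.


Step 1. Integrate ∫(4*z**2*log(z)/3) dz by parts with u = log(z), dv = (4*z**2/3) dz, so v = 4*z**3/9 [assuming z > 0]: now 4*z**3*log(z)/9 + ∫(-4*z**2/9) dz.
Step 2. Evaluate the standard form: now 4*z**3*log(z)/9 - 4*z**3/27.
Answer: 4*z**3*log(z)/9 - 4*z**3/27.


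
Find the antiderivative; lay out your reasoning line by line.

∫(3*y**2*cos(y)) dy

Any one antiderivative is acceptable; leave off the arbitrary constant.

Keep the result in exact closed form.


Step 1. Integrate ∫(3*y**2*cos(y)) dy by parts with u = y**2, dv = (3*cos(y)) dy, so v = 3*sin(y): now 3*y**2*sin(y) + ∫(-6*y*sin(y)) dy.
Step 2. Integrate ∫(-6*y*sin(y)) dy by parts with u = y, dv = (-6*sin(y)) dy, so v = 6*cos(y): now 3*y**2*sin(y) + 6*y*cos(y) + ∫(-6*cos(y)) dy.
Step 3. Evaluate the standard form: now 3*y**2*sin(y) + 6*y*cos(y) - 6*sin(y).
Answer: 3*y**2*sin(y) + 6*y*cos(y) - 6*sin(y).


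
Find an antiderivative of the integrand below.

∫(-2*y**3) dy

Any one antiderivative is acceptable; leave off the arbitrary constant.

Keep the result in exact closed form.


Answer: -y**4/2.


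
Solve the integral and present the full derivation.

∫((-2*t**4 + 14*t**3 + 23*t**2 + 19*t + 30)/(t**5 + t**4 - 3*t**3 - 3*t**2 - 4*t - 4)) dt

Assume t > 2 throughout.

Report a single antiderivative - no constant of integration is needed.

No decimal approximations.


Step 1. Decompose ∫((-2*t**4 + 14*t**3 + 23*t**2 + 19*t + 30)/(t**5 + t**4 - 3*t**3 - 3*t**2 - 4*t - 4)) dt by partial fractions, (-2*t**4 + 14*t**3 + 23*t**2 + 19*t + 30)/(t**5 + t**4 - 3*t**3 - 3*t**2 - 4*t - 4) = -1/(t**2 + 1) - 3/(t + 2) - 3/(t + 1) + 4/(t - 2): now ∫(4/(t - 2)) dt + ∫(-3/(t + 1)) dt + ∫(-3/(t + 2)) dt + ∫(-1/(t**2 + 1)) dt.
Step 2. Evaluate the standard form [assuming t > -2]: now -3*log(t + 2) + ∫(4/(t - 2)) dt + ∫(-3/(t + 1)) dt + ∫(-1/(t**2 + 1)) dt.
Step 3. Evaluate the standard form [assuming t > 2]: now 4*log(t - 2) - 3*log(t + 2) + ∫(-3/(t + 1)) dt + ∫(-1/(t**2 + 1)) dt.
Step 4. Evaluate the standard form [assuming t > -1]: now 4*log(t - 2) - 3*log(t + 1) - 3*log(t + 2) + ∫(-1/(t**2 + 1)) dt.
Step 5. Evaluate the standard form: now 4*log(t - 2) - 3*log(t + 1) - 3*log(t + 2) - atan(t).
Answer: 4*log(t - 2) - 3*log(t + 1) - 3*log(t + 2) - atan(t).


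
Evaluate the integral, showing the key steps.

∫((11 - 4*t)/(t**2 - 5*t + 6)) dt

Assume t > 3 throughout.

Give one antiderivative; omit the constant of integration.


Step 1. Decompose ∫((11 - 4*t)/(t**2 - 5*t + 6)) dt by partial fractions, (11 - 4*t)/(t**2 - 5*t + 6) = -3/(t - 2) - 1/(t - 3): now ∫(-1/(t - 3)) dt + ∫(-3/(t - 2)) dt.
Step 2. Evaluate the standard form [assuming t > 3]: now -log(t - 3) + ∫(-3/(t - 2)) dt.
Step 3. Evaluate the standard form [assuming t > 2]: now -log(t - 3) - 3*log(t - 2).
Answer: -log(t - 3) - 3*log(t - 2).


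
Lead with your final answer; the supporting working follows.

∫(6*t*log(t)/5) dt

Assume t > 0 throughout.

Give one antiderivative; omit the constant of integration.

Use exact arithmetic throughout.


The answer is 3*t**2*log(t)/5 - 3*t**2/10.
Step 1. Integrate ∫(6*t*log(t)/5) dt by parts with u = log(t), dv = (6*t/5) dt, so v = 3*t**2/5 [assuming t > 0]: now 3*t**2*log(t)/5 + ∫(-3*t/5) dt.
Step 2. Evaluate the standard form: now 3*t**2*log(t)/5 - 3*t**2/10.
Answer: 3*t**2*log(t)/5 - 3*t**2/10.


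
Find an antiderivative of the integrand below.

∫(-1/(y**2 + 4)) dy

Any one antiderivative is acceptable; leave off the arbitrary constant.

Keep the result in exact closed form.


Answer: -atan(y/2)/2.


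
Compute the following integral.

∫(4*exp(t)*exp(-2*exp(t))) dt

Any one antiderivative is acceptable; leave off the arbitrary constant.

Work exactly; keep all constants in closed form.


Answer: -2*exp(-2*exp(t)).


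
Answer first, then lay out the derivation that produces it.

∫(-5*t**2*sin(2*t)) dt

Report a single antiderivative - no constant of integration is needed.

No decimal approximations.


The answer is 5*t**2*cos(2*t)/2 - 5*t*sin(2*t)/2 - 5*cos(2*t)/4.
Step 1. Integrate ∫(-5*t**2*sin(2*t)) dt by parts with u = t**2, dv = (-5*sin(2*t)) dt, so v = 5*cos(2*t)/2: now 5*t**2*cos(2*t)/2 + ∫(-5*t*cos(2*t)) dt.
Step 2. Integrate ∫(-5*t*cos(2*t)) dt by parts with u = t, dv = (-5*cos(2*t)) dt, so v = -5*sin(2*t)/2: now 5*t**2*cos(2*t)/2 - 5*t*sin(2*t)/2 + ∫(5*sin(2*t)/2) dt.
Step 3. Evaluate the standard form: now 5*t**2*cos(2*t)/2 - 5*t*sin(2*t)/2 - 5*cos(2*t)/4.
Answer: 5*t**2*cos(2*t)/2 - 5*t*sin(2*t)/2 - 5*cos(2*t)/4.


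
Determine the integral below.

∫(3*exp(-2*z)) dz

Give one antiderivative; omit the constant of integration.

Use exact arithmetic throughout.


Answer: -3*exp(-2*z)/2.


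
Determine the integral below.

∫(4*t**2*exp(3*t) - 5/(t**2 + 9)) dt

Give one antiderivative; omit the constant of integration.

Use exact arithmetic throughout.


Answer: 4*t**2*exp(3*t)/3 - 8*t*exp(3*t)/9 + 8*exp(3*t)/27 - 5*atan(t/3)/3.


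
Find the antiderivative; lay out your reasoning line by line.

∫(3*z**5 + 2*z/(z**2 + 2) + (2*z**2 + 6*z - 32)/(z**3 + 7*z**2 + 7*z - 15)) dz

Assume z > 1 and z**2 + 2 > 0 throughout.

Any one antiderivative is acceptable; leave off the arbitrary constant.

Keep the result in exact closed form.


Step 1. Rewrite: now ∫(3*z**5) dz + ∫(2*z/(z**2 + 2)) dz + ∫((2*z**2 + 6*z - 32)/(z**3 + 7*z**2 + 7*z - 15)) dz.
Step 2. Substitute u = z**2 + 2, turning ∫(2*z/(z**2 + 2)) dz into ∫(1/u) du: now ∫(1/u) du + ∫(3*z**5) dz + ∫((2*z**2 + 6*z - 32)/(z**3 + 7*z**2 + 7*z - 15)) dz.
Step 3. Evaluate the standard form [assuming u > 0]: now log(u) + ∫(3*z**5) dz + ∫((2*z**2 + 6*z - 32)/(z**3 + 7*z**2 + 7*z - 15)) dz.
Step 4. Substitute back u = z**2 + 2: now log(z**2 + 2) + ∫(3*z**5) dz + ∫((2*z**2 + 6*z - 32)/(z**3 + 7*z**2 + 7*z - 15)) dz.
Step 5. Decompose ∫((2*z**2 + 6*z - 32)/(z**3 + 7*z**2 + 7*z - 15)) dz by partial fractions, (2*z**2 + 6*z - 32)/(z**3 + 7*z**2 + 7*z - 15) = -1/(z + 5) + 4/(z + 3) - 1/(z - 1): now log(z**2 + 2) + ∫(3*z**5) dz + ∫(-1/(z - 1)) dz + ∫(4/(z + 3)) dz + ∫(-1/(z + 5)) dz.
Step 6. Evaluate the standard form [assuming z > 1]: now -log(z - 1) + log(z**2 + 2) + ∫(3*z**5) dz + ∫(4/(z + 3)) dz + ∫(-1/(z + 5)) dz.
Step 7. Evaluate the standard form [assuming z > -5]: now -log(z - 1) - log(z + 5) + log(z**2 + 2) + ∫(3*z**5) dz + ∫(4/(z + 3)) dz.
Step 8. Evaluate the standard form [assuming z > -3]: now -log(z - 1) + 4*log(z + 3) - log(z + 5) + log(z**2 + 2) + ∫(3*z**5) dz.
Step 9. Evaluate the standard form: now z**6/2 - log(z - 1) + 4*log(z + 3) - log(z + 5) + log(z**2 + 2).
Answer: z**6/2 - log(z - 1) + 4*log(z + 3) - log(z + 5) + log(z**2 + 2).


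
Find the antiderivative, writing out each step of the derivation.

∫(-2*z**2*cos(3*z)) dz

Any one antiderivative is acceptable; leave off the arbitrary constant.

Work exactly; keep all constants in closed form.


Step 1. Integrate ∫(-2*z**2*cos(3*z)) dz by parts with u = z**2, dv = (-2*cos(3*z)) dz, so v = -2*sin(3*z)/3: now -2*z**2*sin(3*z)/3 + ∫(4*z*sin(3*z)/3) dz.
Step 2. Integrate ∫(4*z*sin(3*z)/3) dz by parts with u = z, dv = (4*sin(3*z)/3) dz, so v = -4*cos(3*z)/9: now -2*z**2*sin(3*z)/3 - 4*z*cos(3*z)/9 + ∫(4*cos(3*z)/9) dz.
Step 3. Evaluate the standard form: now -2*z**2*sin(3*z)/3 - 4*z*cos(3*z)/9 + 4*sin(3*z)/27.
Answer: -2*z**2*sin(3*z)/3 - 4*z*cos(3*z)/9 + 4*sin(3*z)/27.


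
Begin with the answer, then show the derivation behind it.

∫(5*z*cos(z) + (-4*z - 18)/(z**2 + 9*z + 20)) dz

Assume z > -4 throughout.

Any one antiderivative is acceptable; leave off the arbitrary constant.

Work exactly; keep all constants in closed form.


The answer is 5*z*sin(z) - 2*log(z + 4) - 2*log(z + 5) + 5*cos(z).
Step 1. Rewrite: now ∫(5*z*cos(z)) dz + ∫((-4*z - 18)/(z**2 + 9*z + 20)) dz.
Step 2. Decompose ∫((-4*z - 18)/(z**2 + 9*z + 20)) dz by partial fractions, (-4*z - 18)/(z**2 + 9*z + 20) = -2/(z + 5) - 2/(z + 4): now ∫(5*z*cos(z)) dz + ∫(-2/(z + 4)) dz + ∫(-2/(z + 5)) dz.
Step 3. Evaluate the standard form [assuming z > -5]: now -2*log(z + 5) + ∫(5*z*cos(z)) dz + ∫(-2/(z + 4)) dz.
Step 4. Evaluate the standard form [assuming z > -4]: now -2*log(z + 4) - 2*log(z + 5) + ∫(5*z*cos(z)) dz.
Step 5. Integrate ∫(5*z*cos(z)) dz by parts with u = z, dv = (5*cos(z)) dz, so v = 5*sin(z): now 5*z*sin(z) - 2*log(z + 4) - 2*log(z + 5) + ∫(-5*sin(z)) dz.
Step 6. Evaluate the standard form: now 5*z*sin(z) - 2*log(z + 4) - 2*log(z + 5) + 5*cos(z).
Answer: 5*z*sin(z) - 2*log(z + 4) - 2*log(z + 5) + 5*cos(z).


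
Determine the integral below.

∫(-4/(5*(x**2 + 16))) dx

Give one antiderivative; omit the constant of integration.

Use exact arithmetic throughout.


Answer: -atan(x/4)/5.


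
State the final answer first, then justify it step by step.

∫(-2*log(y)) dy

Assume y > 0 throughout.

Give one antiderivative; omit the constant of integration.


The answer is -2*y*log(y) + 2*y.
Step 1. Integrate ∫(-2*log(y)) dy by parts with u = log(y), dv = (-2) dy, so v = -2*y [assuming y > 0]: now -2*y*log(y) + ∫(2) dy.
Step 2. Evaluate the standard form: now -2*y*log(y) + 2*y.
Answer: -2*y*log(y) + 2*y.


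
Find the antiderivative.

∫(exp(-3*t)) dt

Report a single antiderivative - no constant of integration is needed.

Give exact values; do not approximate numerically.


Answer: -exp(-3*t)/3.


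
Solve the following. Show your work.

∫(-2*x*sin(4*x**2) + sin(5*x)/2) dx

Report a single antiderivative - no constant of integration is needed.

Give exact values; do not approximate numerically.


Step 1. Rewrite: now ∫(-2*x*sin(4*x**2)) dx + ∫(sin(5*x)/2) dx.
Step 2. Evaluate the standard form: now -cos(5*x)/10 + ∫(-2*x*sin(4*x**2)) dx.
Step 3. Substitute u = x**2, turning ∫(-2*x*sin(4*x**2)) dx into ∫(-sin(4*u)) du: now -cos(5*x)/10 + ∫(-sin(4*u)) du.
Step 4. Evaluate the standard form: now cos(4*u)/4 - cos(5*x)/10.
Step 5. Substitute back u = x**2: now -cos(5*x)/10 + cos(4*x**2)/4.
Answer: -cos(5*x)/10 + cos(4*x**2)/4.


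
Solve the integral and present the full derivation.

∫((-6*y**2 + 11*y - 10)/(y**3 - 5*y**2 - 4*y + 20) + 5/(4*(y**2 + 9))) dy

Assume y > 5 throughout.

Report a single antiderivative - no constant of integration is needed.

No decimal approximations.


Step 1. Rewrite: now ∫((-6*y**2 + 11*y - 10)/(y**3 - 5*y**2 - 4*y + 20)) dy + ∫(5/(4*(y**2 + 9))) dy.
Step 2. Evaluate the standard form: now 5*atan(y/3)/12 + ∫((-6*y**2 + 11*y - 10)/(y**3 - 5*y**2 - 4*y + 20)) dy.
Step 3. Decompose ∫((-6*y**2 + 11*y - 10)/(y**3 - 5*y**2 - 4*y + 20)) dy by partial fractions, (-6*y**2 + 11*y - 10)/(y**3 - 5*y**2 - 4*y + 20) = -2/(y + 2) + 1/(y - 2) - 5/(y - 5): now 5*atan(y/3)/12 + ∫(-5/(y - 5)) dy + ∫(1/(y - 2)) dy + ∫(-2/(y + 2)) dy.
Step 4. Evaluate the standard form [assuming y > -2]: now -2*log(y + 2) + 5*atan(y/3)/12 + ∫(-5/(y - 5)) dy + ∫(1/(y - 2)) dy.
Step 5. Evaluate the standard form [assuming y > 2]: now log(y - 2) - 2*log(y + 2) + 5*atan(y/3)/12 + ∫(-5/(y - 5)) dy.
Step 6. Evaluate the standard form [assuming y > 5]: now -5*log(y - 5) + log(y - 2) - 2*log(y + 2) + 5*atan(y/3)/12.
Answer: -5*log(y - 5) + log(y - 2) - 2*log(y + 2) + 5*atan(y/3)/12.


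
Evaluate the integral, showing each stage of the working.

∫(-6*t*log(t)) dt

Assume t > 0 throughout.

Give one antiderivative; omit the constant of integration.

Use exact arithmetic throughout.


Step 1. Integrate ∫(-6*t*log(t)) dt by parts with u = log(t), dv = (-6*t) dt, so v = -3*t**2 [assuming t > 0]: now -3*t**2*log(t) + ∫(3*t) dt.
Step 2. Evaluate the standard form: now -3*t**2*log(t) + 3*t**2/2.
Answer: -3*t**2*log(t) + 3*t**2/2.


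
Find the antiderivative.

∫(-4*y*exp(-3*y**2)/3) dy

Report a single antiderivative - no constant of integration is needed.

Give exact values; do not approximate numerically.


Answer: 2*exp(-3*y**2)/9.


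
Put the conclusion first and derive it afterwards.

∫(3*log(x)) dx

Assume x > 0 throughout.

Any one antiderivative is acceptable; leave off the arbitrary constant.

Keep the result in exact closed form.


The answer is 3*x*log(x) - 3*x.
Step 1. Integrate ∫(3*log(x)) dx by parts with u = log(x), dv = (3) dx, so v = 3*x [assuming x > 0]: now 3*x*log(x) + ∫(-3) dx.
Step 2. Evaluate the standard form: now 3*x*log(x) - 3*x.
Answer: 3*x*log(x) - 3*x.


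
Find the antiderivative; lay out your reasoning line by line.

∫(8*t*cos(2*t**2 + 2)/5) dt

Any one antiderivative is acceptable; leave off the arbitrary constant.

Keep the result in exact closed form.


Step 1. Substitute u = t**2 + 1, turning ∫(8*t*cos(2*t**2 + 2)/5) dt into ∫(4*cos(2*u)/5) du: now ∫(4*cos(2*u)/5) du.
Step 2. Evaluate the standard form: now 2*sin(2*u)/5.
Step 3. Substitute back u = t**2 + 1: now 2*sin(2*t**2 + 2)/5.
Answer: 2*sin(2*t**2 + 2)/5.


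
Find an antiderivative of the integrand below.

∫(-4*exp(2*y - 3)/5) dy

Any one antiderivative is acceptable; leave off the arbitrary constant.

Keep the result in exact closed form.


Answer: -2*exp(2*y - 3)/5.


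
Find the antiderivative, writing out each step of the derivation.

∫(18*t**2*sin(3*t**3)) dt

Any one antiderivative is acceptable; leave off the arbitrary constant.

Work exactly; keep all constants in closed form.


Step 1. Substitute u = t**3, turning ∫(18*t**2*sin(3*t**3)) dt into ∫(6*sin(3*u)) du: now ∫(6*sin(3*u)) du.
Step 2. Evaluate the standard form: now -2*cos(3*u).
Step 3. Substitute back u = t**3: now -2*cos(3*t**3).
Answer: -2*cos(3*t**3).


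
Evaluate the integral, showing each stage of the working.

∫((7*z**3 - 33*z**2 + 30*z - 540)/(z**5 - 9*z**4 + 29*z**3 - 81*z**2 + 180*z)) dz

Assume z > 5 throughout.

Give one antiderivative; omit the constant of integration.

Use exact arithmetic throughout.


Step 1. Decompose ∫((7*z**3 - 33*z**2 + 30*z - 540)/(z**5 - 9*z**4 + 29*z**3 - 81*z**2 + 180*z)) dz by partial fractions, (7*z**3 - 33*z**2 + 30*z - 540)/(z**5 - 9*z**4 + 29*z**3 - 81*z**2 + 180*z) = -3/(z**2 + 9) + 5/(z - 4) - 2/(z - 5) - 3/z: now ∫(-3/z) dz + ∫(-2/(z - 5)) dz + ∫(5/(z - 4)) dz + ∫(-3/(z**2 + 9)) dz.
Step 2. Evaluate the standard form [assuming z > 0]: now -3*log(z) + ∫(-2/(z - 5)) dz + ∫(5/(z - 4)) dz + ∫(-3/(z**2 + 9)) dz.
Step 3. Evaluate the standard form [assuming z > 4]: now -3*log(z) + 5*log(z - 4) + ∫(-2/(z - 5)) dz + ∫(-3/(z**2 + 9)) dz.
Step 4. Evaluate the standard form [assuming z > 5]: now -3*log(z) - 2*log(z - 5) + 5*log(z - 4) + ∫(-3/(z**2 + 9)) dz.
Step 5. Evaluate the standard form: now -3*log(z) - 2*log(z - 5) + 5*log(z - 4) - atan(z/3).
Answer: -3*log(z) - 2*log(z - 5) + 5*log(z - 4) - atan(z/3).


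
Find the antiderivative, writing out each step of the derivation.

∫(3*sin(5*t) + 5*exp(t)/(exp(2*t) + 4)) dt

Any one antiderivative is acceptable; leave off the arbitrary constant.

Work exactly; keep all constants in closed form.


Step 1. Rewrite: now ∫(5*exp(t)/(exp(2*t) + 4)) dt + ∫(3*sin(5*t)) dt.
Step 2. Evaluate the standard form: now -3*cos(5*t)/5 + ∫(5*exp(t)/(exp(2*t) + 4)) dt.
Step 3. Substitute u = exp(t), turning ∫(5*exp(t)/(exp(2*t) + 4)) dt into ∫(5/(u**2 + 4)) du: now -3*cos(5*t)/5 + ∫(5/(u**2 + 4)) du.
Step 4. Evaluate the standard form: now -3*cos(5*t)/5 + 5*atan(u/2)/2.
Step 5. Substitute back u = exp(t): now -3*cos(5*t)/5 + 5*atan(exp(t)/2)/2.
Answer: -3*cos(5*t)/5 + 5*atan(exp(t)/2)/2.


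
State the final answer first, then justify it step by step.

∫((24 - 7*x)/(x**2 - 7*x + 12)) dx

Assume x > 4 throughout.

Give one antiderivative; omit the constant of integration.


The answer is -4*log(x - 4) - 3*log(x - 3).
Step 1. Decompose ∫((24 - 7*x)/(x**2 - 7*x + 12)) dx by partial fractions, (24 - 7*x)/(x**2 - 7*x + 12) = -3/(x - 3) - 4/(x - 4): now ∫(-4/(x - 4)) dx + ∫(-3/(x - 3)) dx.
Step 2. Evaluate the standard form [assuming x > 4]: now -4*log(x - 4) + ∫(-3/(x - 3)) dx.
Step 3. Evaluate the standard form [assuming x > 3]: now -4*log(x - 4) - 3*log(x - 3).
Answer: -4*log(x - 4) - 3*log(x - 3).


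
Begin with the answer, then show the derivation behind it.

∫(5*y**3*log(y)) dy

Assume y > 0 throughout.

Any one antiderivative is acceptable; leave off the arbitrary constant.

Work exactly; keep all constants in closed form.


The answer is 5*y**4*log(y)/4 - 5*y**4/16.
Step 1. Integrate ∫(5*y**3*log(y)) dy by parts with u = log(y), dv = (5*y**3) dy, so v = 5*y**4/4 [assuming y > 0]: now 5*y**4*log(y)/4 + ∫(-5*y**3/4) dy.
Step 2. Evaluate the standard form: now 5*y**4*log(y)/4 - 5*y**4/16.
Answer: 5*y**4*log(y)/4 - 5*y**4/16.


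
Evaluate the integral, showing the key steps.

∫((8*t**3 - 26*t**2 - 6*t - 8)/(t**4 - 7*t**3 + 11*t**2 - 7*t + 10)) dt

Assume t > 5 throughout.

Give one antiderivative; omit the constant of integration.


Step 1. Decompose ∫((8*t**3 - 26*t**2 - 6*t - 8)/(t**4 - 7*t**3 + 11*t**2 - 7*t + 10)) dt by partial fractions, (8*t**3 - 26*t**2 - 6*t - 8)/(t**4 - 7*t**3 + 11*t**2 - 7*t + 10) = 2/(t**2 + 1) + 4/(t - 2) + 4/(t - 5): now ∫(4/(t - 5)) dt + ∫(4/(t - 2)) dt + ∫(2/(t**2 + 1)) dt.
Step 2. Evaluate the standard form [assuming t > 5]: now 4*log(t - 5) + ∫(4/(t - 2)) dt + ∫(2/(t**2 + 1)) dt.
Step 3. Evaluate the standard form [assuming t > 2]: now 4*log(t - 5) + 4*log(t - 2) + ∫(2/(t**2 + 1)) dt.
Step 4. Evaluate the standard form: now 4*log(t - 5) + 4*log(t - 2) + 2*atan(t).
Answer: 4*log(t - 5) + 4*log(t - 2) + 2*atan(t).


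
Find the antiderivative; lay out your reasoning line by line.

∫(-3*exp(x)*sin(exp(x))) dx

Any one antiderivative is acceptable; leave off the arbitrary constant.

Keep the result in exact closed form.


Step 1. Substitute u = exp(x), turning ∫(-3*exp(x)*sin(exp(x))) dx into ∫(-3*sin(u)) du: now ∫(-3*sin(u)) du.
Step 2. Evaluate the standard form: now 3*cos(u).
Step 3. Substitute back u = exp(x): now 3*cos(exp(x)).
Answer: 3*cos(exp(x)).


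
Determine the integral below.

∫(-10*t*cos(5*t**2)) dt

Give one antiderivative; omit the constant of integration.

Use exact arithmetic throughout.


Answer: -sin(5*t**2).


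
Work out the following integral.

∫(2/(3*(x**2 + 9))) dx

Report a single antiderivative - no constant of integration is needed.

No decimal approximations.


Answer: 2*atan(x/3)/9.


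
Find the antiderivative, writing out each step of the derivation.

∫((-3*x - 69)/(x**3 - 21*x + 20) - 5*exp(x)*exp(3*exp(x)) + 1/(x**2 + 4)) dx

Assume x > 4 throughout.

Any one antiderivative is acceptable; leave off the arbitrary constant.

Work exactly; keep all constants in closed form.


Step 1. Rewrite: now ∫((-3*x - 69)/(x**3 - 21*x + 20)) dx + ∫(-5*exp(x)*exp(3*exp(x))) dx + ∫(1/(x**2 + 4)) dx.
Step 2. Evaluate the standard form: now atan(x/2)/2 + ∫((-3*x - 69)/(x**3 - 21*x + 20)) dx + ∫(-5*exp(x)*exp(3*exp(x))) dx.
Step 3. Substitute u = exp(x), turning ∫(-5*exp(x)*exp(3*exp(x))) dx into ∫(-5*exp(3*u)) du: now atan(x/2)/2 + ∫((-3*x - 69)/(x**3 - 21*x + 20)) dx + ∫(-5*exp(3*u)) du.
Step 4. Evaluate the standard form: now -5*exp(3*u)/3 + atan(x/2)/2 + ∫((-3*x - 69)/(x**3 - 21*x + 20)) dx.
Step 5. Substitute back u = exp(x): now -5*exp(3*exp(x))/3 + atan(x/2)/2 + ∫((-3*x - 69)/(x**3 - 21*x + 20)) dx.
Step 6. Decompose ∫((-3*x - 69)/(x**3 - 21*x + 20)) dx by partial fractions, (-3*x - 69)/(x**3 - 21*x + 20) = -1/(x + 5) + 4/(x - 1) - 3/(x - 4): now -5*exp(3*exp(x))/3 + atan(x/2)/2 + ∫(-3/(x - 4)) dx + ∫(4/(x - 1)) dx + ∫(-1/(x + 5)) dx.
Step 7. Evaluate the standard form [assuming x > 4]: now -5*exp(3*exp(x))/3 - 3*log(x - 4) + atan(x/2)/2 + ∫(4/(x - 1)) dx + ∫(-1/(x + 5)) dx.
Step 8. Evaluate the standard form [assuming x > 1]: now -5*exp(3*exp(x))/3 - 3*log(x - 4) + 4*log(x - 1) + atan(x/2)/2 + ∫(-1/(x + 5)) dx.
Step 9. Evaluate the standard form [assuming x > -5]: now -5*exp(3*exp(x))/3 - 3*log(x - 4) + 4*log(x - 1) - log(x + 5) + atan(x/2)/2.
Answer: -5*exp(3*exp(x))/3 - 3*log(x - 4) + 4*log(x - 1) - log(x + 5) + atan(x/2)/2.


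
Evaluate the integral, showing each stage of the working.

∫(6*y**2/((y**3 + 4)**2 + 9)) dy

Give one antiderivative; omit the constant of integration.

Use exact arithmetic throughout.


Step 1. Substitute u = y**3 + 4, turning ∫(6*y**2/((y**3 + 4)**2 + 9)) dy into ∫(2/(u**2 + 9)) du: now ∫(2/(u**2 + 9)) du.
Step 2. Evaluate the standard form: now 2*atan(u/3)/3.
Step 3. Substitute back u = y**3 + 4: now 2*atan(y**3/3 + 4/3)/3.
Answer: 2*atan(y**3/3 + 4/3)/3.


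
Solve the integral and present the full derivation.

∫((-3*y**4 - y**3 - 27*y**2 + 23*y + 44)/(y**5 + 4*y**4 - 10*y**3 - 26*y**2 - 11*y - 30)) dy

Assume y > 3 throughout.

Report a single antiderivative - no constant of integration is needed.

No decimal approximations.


Step 1. Decompose ∫((-3*y**4 - y**3 - 27*y**2 + 23*y + 44)/(y**5 + 4*y**4 - 10*y**3 - 26*y**2 - 11*y - 30)) dy by partial fractions, (-3*y**4 - y**3 - 27*y**2 + 23*y + 44)/(y**5 + 4*y**4 - 10*y**3 - 26*y**2 - 11*y - 30) = -2/(y**2 + 1) - 4/(y + 5) + 2/(y + 2) - 1/(y - 3): now ∫(-1/(y - 3)) dy + ∫(2/(y + 2)) dy + ∫(-4/(y + 5)) dy + ∫(-2/(y**2 + 1)) dy.
Step 2. Evaluate the standard form [assuming y > -5]: now -4*log(y + 5) + ∫(-1/(y - 3)) dy + ∫(2/(y + 2)) dy + ∫(-2/(y**2 + 1)) dy.
Step 3. Evaluate the standard form [assuming y > 3]: now -log(y - 3) - 4*log(y + 5) + ∫(2/(y + 2)) dy + ∫(-2/(y**2 + 1)) dy.
Step 4. Evaluate the standard form [assuming y > -2]: now -log(y - 3) + 2*log(y + 2) - 4*log(y + 5) + ∫(-2/(y**2 + 1)) dy.
Step 5. Evaluate the standard form: now -log(y - 3) + 2*log(y + 2) - 4*log(y + 5) - 2*atan(y).
Answer: -log(y - 3) + 2*log(y + 2) - 4*log(y + 5) - 2*atan(y).


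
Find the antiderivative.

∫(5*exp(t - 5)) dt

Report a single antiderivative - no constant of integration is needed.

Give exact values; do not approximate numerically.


Answer: 5*exp(t - 5).


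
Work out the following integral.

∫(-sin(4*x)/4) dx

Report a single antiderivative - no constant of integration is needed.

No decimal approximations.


Answer: cos(4*x)/16.


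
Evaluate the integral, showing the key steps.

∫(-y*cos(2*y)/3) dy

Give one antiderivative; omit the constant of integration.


Step 1. Integrate ∫(-y*cos(2*y)/3) dy by parts with u = y, dv = (-cos(2*y)/3) dy, so v = -sin(2*y)/6: now -y*sin(2*y)/6 + ∫(sin(2*y)/6) dy.
Step 2. Evaluate the standard form: now -y*sin(2*y)/6 - cos(2*y)/12.
Answer: -y*sin(2*y)/6 - cos(2*y)/12.


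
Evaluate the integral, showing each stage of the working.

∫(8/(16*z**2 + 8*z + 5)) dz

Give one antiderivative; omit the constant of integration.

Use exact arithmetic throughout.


Step 1. Substitute u = 4*z + 1, turning ∫(8/(16*z**2 + 8*z + 5)) dz into ∫(2/(u**2 + 4)) du: now ∫(2/(u**2 + 4)) du.
Step 2. Evaluate the standard form: now atan(u/2).
Step 3. Substitute back u = 4*z + 1: now atan(2*z + 1/2).
Answer: atan(2*z + 1/2).


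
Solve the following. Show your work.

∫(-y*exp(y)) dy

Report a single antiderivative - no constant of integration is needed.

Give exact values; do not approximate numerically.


Step 1. Integrate ∫(-y*exp(y)) dy by parts with u = y, dv = (-exp(y)) dy, so v = -exp(y): now -y*exp(y) + ∫(exp(y)) dy.
Step 2. Evaluate the standard form: now -y*exp(y) + exp(y).
Answer: -y*exp(y) + exp(y).


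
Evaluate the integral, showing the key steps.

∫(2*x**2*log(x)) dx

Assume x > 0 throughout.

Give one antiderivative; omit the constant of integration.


Step 1. Integrate ∫(2*x**2*log(x)) dx by parts with u = log(x), dv = (2*x**2) dx, so v = 2*x**3/3 [assuming x > 0]: now 2*x**3*log(x)/3 + ∫(-2*x**2/3) dx.
Step 2. Evaluate the standard form: now 2*x**3*log(x)/3 - 2*x**3/9.
Answer: 2*x**3*log(x)/3 - 2*x**3/9.


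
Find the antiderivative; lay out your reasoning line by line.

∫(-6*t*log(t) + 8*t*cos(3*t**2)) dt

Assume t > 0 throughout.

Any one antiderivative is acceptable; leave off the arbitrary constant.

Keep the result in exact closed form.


Step 1. Rewrite: now ∫(-6*t*log(t)) dt + ∫(8*t*cos(3*t**2)) dt.
Step 2. Substitute u = t**2, turning ∫(8*t*cos(3*t**2)) dt into ∫(4*cos(3*u)) du: now ∫(-6*t*log(t)) dt + ∫(4*cos(3*u)) du.
Step 3. Evaluate the standard form: now 4*sin(3*u)/3 + ∫(-6*t*log(t)) dt.
Step 4. Substitute back u = t**2: now 4*sin(3*t**2)/3 + ∫(-6*t*log(t)) dt.
Step 5. Integrate ∫(-6*t*log(t)) dt by parts with u = log(t), dv = (-6*t) dt, so v = -3*t**2 [assuming t > 0]: now -3*t**2*log(t) + 4*sin(3*t**2)/3 + ∫(3*t) dt.
Step 6. Evaluate the standard form: now -3*t**2*log(t) + 3*t**2/2 + 4*sin(3*t**2)/3.
Answer: -3*t**2*log(t) + 3*t**2/2 + 4*sin(3*t**2)/3.


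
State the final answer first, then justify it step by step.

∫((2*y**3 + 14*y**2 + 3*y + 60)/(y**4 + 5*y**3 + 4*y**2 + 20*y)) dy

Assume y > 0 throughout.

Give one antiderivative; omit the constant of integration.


The answer is 3*log(y) - log(y + 5) - atan(y/2)/2.
Step 1. Decompose ∫((2*y**3 + 14*y**2 + 3*y + 60)/(y**4 + 5*y**3 + 4*y**2 + 20*y)) dy by partial fractions, (2*y**3 + 14*y**2 + 3*y + 60)/(y**4 + 5*y**3 + 4*y**2 + 20*y) = -1/(y**2 + 4) - 1/(y + 5) + 3/y: now ∫(3/y) dy + ∫(-1/(y + 5)) dy + ∫(-1/(y**2 + 4)) dy.
Step 2. Evaluate the standard form [assuming y > -5]: now -log(y + 5) + ∫(3/y) dy + ∫(-1/(y**2 + 4)) dy.
Step 3. Evaluate the standard form [assuming y > 0]: now 3*log(y) - log(y + 5) + ∫(-1/(y**2 + 4)) dy.
Step 4. Evaluate the standard form: now 3*log(y) - log(y + 5) - atan(y/2)/2.
Answer: 3*log(y) - log(y + 5) - atan(y/2)/2.


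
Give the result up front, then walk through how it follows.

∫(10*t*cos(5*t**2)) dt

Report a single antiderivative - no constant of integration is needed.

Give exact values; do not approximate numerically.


The answer is sin(5*t**2).
Step 1. Substitute u = t**2, turning ∫(10*t*cos(5*t**2)) dt into ∫(5*cos(5*u)) du: now ∫(5*cos(5*u)) du.
Step 2. Evaluate the standard form: now sin(5*u).
Step 3. Substitute back u = t**2: now sin(5*t**2).
Answer: sin(5*t**2).


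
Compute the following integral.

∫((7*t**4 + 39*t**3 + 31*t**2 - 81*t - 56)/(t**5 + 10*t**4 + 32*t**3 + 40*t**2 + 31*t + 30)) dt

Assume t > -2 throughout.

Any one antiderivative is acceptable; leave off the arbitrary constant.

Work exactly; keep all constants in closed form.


Answer: 2*log(t + 2) + log(t + 3) + 4*log(t + 5) - 4*atan(t).


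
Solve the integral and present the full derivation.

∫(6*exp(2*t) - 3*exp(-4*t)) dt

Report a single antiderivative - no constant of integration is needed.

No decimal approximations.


Step 1. Rewrite: now ∫(-3*exp(-4*t)) dt + ∫(6*exp(2*t)) dt.
Step 2. Evaluate the standard form: now ∫(6*exp(2*t)) dt + 3*exp(-4*t)/4.
Step 3. Evaluate the standard form: now 3*exp(2*t) + 3*exp(-4*t)/4.
Answer: 3*exp(2*t) + 3*exp(-4*t)/4.


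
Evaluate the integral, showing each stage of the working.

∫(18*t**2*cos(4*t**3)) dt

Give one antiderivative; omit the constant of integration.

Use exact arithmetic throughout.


Step 1. Substitute u = t**3, turning ∫(18*t**2*cos(4*t**3)) dt into ∫(6*cos(4*u)) du: now ∫(6*cos(4*u)) du.
Step 2. Evaluate the standard form: now 3*sin(4*u)/2.
Step 3. Substitute back u = t**3: now 3*sin(4*t**3)/2.
Answer: 3*sin(4*t**3)/2.


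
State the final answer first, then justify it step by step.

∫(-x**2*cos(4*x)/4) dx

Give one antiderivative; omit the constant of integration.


The answer is -x**2*sin(4*x)/16 - x*cos(4*x)/32 + sin(4*x)/128.
Step 1. Integrate ∫(-x**2*cos(4*x)/4) dx by parts with u = x**2, dv = (-cos(4*x)/4) dx, so v = -sin(4*x)/16: now -x**2*sin(4*x)/16 + ∫(x*sin(4*x)/8) dx.
Step 2. Integrate ∫(x*sin(4*x)/8) dx by parts with u = x, dv = (sin(4*x)/8) dx, so v = -cos(4*x)/32: now -x**2*sin(4*x)/16 - x*cos(4*x)/32 + ∫(cos(4*x)/32) dx.
Step 3. Evaluate the standard form: now -x**2*sin(4*x)/16 - x*cos(4*x)/32 + sin(4*x)/128.
Answer: -x**2*sin(4*x)/16 - x*cos(4*x)/32 + sin(4*x)/128.
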